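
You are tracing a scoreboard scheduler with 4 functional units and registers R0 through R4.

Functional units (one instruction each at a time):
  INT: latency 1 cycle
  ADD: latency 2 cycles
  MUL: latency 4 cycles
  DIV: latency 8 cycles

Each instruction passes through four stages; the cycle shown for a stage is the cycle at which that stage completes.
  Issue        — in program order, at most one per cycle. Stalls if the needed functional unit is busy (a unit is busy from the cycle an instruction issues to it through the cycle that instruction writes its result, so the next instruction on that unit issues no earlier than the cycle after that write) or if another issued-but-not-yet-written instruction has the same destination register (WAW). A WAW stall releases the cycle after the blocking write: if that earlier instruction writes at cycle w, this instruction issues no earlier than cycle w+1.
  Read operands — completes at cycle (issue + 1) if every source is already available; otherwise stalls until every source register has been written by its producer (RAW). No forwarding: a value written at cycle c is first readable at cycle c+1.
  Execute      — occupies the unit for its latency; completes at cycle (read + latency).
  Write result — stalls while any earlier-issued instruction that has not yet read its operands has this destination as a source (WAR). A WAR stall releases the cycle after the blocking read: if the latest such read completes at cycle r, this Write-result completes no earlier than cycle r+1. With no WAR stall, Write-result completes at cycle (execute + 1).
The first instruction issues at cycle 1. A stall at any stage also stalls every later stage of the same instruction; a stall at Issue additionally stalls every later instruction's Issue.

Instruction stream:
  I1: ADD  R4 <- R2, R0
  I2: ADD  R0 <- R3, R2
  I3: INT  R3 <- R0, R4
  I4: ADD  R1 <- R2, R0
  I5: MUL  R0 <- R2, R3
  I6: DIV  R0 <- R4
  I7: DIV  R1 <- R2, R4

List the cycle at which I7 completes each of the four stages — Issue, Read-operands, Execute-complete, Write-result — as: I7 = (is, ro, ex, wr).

I1 -> (1, 2, 4, 5)
I2 -> (6, 7, 9, 10)  // struct: ADD busy until I1 writes@5
I3 -> (7, 11, 12, 13)  // RAW R0: wait I2 write@10
I4 -> (11, 12, 14, 15)  // struct: ADD busy until I2 writes@10
I5 -> (12, 14, 18, 19)  // RAW R3: wait I3 write@13
I6 -> (20, 21, 29, 30)  // WAW R0: wait I5 write@19
I7 -> (31, 32, 40, 41)  // struct: DIV busy until I6 writes@30

I7 = (31, 32, 40, 41)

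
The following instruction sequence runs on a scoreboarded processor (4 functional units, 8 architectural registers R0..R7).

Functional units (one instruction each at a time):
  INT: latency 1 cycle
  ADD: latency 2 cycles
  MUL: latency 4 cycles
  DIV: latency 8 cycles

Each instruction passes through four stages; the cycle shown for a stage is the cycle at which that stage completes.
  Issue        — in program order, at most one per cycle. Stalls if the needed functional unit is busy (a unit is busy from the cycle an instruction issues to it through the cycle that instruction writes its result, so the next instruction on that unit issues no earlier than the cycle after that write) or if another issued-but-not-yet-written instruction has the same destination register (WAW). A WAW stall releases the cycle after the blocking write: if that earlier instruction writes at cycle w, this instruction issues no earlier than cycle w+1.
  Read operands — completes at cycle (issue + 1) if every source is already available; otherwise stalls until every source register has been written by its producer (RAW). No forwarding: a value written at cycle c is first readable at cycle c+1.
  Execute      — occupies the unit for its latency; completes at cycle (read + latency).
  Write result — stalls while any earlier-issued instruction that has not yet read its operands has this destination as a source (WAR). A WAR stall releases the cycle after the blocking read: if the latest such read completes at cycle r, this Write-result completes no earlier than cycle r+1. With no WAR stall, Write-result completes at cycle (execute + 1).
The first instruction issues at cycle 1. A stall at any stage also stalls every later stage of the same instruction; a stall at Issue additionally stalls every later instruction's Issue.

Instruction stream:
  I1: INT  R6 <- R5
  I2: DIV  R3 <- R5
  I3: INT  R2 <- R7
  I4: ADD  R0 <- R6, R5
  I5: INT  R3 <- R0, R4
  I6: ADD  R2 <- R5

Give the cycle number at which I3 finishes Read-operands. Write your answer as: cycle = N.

cycle 1: I1 dispatched to INT
cycle 2: I1 operands ready · I2 dispatched to DIV
cycle 3: I1 complete · I2 operands ready
cycle 4: R6←I1
cycle 5: I3 dispatched to INT
cycle 6: I3 operands ready · I4 dispatched to ADD
cycle 7: I3 complete · I4 operands ready
cycle 8: R2←I3
cycle 9: I4 complete
cycle 10: R0←I4
cycle 11: I2 complete
cycle 12: R3←I2
cycle 13: I5 dispatched to INT
cycle 14: I5 operands ready · I6 dispatched to ADD
cycle 15: I5 complete · I6 operands ready
cycle 16: R3←I5
cycle 17: I6 complete
cycle 18: R2←I6

cycle = 6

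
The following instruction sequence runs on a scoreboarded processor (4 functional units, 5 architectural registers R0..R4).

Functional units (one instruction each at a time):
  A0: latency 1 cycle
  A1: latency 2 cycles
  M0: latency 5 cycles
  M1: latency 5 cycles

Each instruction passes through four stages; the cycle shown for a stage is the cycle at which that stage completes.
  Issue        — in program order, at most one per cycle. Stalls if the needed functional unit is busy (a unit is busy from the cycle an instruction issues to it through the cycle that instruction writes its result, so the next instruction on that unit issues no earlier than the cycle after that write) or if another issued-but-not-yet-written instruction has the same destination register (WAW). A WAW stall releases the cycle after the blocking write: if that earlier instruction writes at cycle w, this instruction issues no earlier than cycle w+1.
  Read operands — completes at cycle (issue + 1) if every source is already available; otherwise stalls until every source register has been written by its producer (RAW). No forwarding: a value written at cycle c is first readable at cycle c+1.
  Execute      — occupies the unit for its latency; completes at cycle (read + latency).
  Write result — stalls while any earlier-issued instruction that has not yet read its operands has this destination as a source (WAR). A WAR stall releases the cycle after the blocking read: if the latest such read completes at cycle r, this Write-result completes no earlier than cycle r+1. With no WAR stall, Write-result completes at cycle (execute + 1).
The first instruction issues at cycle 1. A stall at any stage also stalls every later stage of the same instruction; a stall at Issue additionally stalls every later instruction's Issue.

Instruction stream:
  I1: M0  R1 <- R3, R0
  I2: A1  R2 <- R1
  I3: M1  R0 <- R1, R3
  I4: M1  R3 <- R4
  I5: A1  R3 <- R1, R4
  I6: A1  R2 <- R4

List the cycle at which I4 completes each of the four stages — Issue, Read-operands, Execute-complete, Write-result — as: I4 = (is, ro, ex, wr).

cycle 1: I1 dispatched to M0
cycle 2: I1 operands ready | I2 dispatched to A1
cycle 3: I3 dispatched to M1
cycle 7: I1 complete
cycle 8: R1←I1
cycle 9: I2 operands ready | I3 operands ready
cycle 11: I2 complete
cycle 12: R2←I2
cycle 14: I3 complete
cycle 15: R0←I3
cycle 16: I4 dispatched to M1
cycle 17: I4 operands ready
cycle 22: I4 complete
cycle 23: R3←I4
cycle 24: I5 dispatched to A1
cycle 25: I5 operands ready
cycle 27: I5 complete
cycle 28: R3←I5
cycle 29: I6 dispatched to A1
cycle 30: I6 operands ready
cycle 32: I6 complete
cycle 33: R2←I6

I4 = (16, 17, 22, 23)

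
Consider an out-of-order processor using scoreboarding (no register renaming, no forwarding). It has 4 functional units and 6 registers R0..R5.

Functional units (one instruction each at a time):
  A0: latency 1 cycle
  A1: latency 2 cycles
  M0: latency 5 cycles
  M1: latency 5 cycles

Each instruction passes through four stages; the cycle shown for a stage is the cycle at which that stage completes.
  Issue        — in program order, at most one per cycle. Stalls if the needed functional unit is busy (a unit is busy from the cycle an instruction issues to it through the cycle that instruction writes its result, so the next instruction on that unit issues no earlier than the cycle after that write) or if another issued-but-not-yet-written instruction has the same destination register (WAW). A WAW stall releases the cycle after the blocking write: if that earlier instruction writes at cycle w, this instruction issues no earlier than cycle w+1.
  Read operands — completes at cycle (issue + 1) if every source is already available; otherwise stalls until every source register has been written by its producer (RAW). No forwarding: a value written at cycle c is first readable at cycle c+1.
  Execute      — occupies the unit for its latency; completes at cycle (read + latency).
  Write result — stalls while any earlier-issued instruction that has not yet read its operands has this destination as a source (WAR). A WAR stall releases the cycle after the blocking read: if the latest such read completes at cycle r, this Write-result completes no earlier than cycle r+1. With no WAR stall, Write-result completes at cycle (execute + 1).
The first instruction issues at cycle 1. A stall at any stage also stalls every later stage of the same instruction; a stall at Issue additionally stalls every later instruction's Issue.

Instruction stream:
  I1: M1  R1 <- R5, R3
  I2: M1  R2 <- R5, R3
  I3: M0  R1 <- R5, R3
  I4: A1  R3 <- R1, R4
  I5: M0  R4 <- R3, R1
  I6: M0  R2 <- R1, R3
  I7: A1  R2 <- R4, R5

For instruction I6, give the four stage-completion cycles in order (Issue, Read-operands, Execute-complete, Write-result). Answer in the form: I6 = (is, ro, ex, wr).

I6 = (29, 30, 35, 36)

[I1] 1/2/7/8
[I2] 9/10/15/16  (struct: M1 busy until I1 writes@8)
[I3] 10/11/16/17
[I4] 11/18/20/21  (RAW R1: wait I3 write@17)
[I5] 18/22/27/28  (struct: M0 busy until I3 writes@17; RAW R3: wait I4 write@21)
[I6] 29/30/35/36  (struct: M0 busy until I5 writes@28)
[I7] 37/38/40/41  (WAW R2: wait I6 write@36)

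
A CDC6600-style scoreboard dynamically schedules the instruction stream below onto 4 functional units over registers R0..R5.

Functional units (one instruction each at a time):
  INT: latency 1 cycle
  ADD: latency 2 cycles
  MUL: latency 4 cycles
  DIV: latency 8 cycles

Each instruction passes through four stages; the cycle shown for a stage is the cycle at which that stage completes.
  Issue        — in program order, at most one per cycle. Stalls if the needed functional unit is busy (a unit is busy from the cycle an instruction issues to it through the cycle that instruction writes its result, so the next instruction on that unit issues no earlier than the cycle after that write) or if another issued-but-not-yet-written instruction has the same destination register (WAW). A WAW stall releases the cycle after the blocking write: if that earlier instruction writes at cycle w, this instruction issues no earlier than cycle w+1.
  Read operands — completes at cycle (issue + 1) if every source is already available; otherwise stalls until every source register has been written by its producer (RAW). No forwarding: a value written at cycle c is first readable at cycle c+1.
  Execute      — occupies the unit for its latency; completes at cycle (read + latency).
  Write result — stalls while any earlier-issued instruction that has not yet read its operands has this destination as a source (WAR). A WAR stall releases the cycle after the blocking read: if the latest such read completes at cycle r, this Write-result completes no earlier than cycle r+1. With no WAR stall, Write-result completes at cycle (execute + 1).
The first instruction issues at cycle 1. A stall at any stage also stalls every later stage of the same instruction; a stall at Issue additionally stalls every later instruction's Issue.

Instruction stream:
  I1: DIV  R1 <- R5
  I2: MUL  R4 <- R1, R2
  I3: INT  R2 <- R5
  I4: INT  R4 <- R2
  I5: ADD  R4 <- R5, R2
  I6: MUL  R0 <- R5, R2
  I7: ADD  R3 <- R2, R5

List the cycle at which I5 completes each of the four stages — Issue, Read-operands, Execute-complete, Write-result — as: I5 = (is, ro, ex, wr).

cycle 1: issue I1 (DIV)
cycle 2: I1 read-ops | issue I2 (MUL)
cycle 3: issue I3 (INT)
cycle 4: I3 read-ops
cycle 5: I3 finished on INT
cycle 10: I1 finished on DIV
cycle 11: I1→R1
cycle 12: I2 read-ops
cycle 13: I3→R2
cycle 16: I2 finished on MUL
cycle 17: I2→R4
cycle 18: issue I4 (INT)
cycle 19: I4 read-ops
cycle 20: I4 finished on INT
cycle 21: I4→R4
cycle 22: issue I5 (ADD)
cycle 23: I5 read-ops | issue I6 (MUL)
cycle 24: I6 read-ops
cycle 25: I5 finished on ADD
cycle 26: I5→R4
cycle 27: issue I7 (ADD)
cycle 28: I6 finished on MUL | I7 read-ops
cycle 29: I6→R0
cycle 30: I7 finished on ADD
cycle 31: I7→R3

I5 = (22, 23, 25, 26)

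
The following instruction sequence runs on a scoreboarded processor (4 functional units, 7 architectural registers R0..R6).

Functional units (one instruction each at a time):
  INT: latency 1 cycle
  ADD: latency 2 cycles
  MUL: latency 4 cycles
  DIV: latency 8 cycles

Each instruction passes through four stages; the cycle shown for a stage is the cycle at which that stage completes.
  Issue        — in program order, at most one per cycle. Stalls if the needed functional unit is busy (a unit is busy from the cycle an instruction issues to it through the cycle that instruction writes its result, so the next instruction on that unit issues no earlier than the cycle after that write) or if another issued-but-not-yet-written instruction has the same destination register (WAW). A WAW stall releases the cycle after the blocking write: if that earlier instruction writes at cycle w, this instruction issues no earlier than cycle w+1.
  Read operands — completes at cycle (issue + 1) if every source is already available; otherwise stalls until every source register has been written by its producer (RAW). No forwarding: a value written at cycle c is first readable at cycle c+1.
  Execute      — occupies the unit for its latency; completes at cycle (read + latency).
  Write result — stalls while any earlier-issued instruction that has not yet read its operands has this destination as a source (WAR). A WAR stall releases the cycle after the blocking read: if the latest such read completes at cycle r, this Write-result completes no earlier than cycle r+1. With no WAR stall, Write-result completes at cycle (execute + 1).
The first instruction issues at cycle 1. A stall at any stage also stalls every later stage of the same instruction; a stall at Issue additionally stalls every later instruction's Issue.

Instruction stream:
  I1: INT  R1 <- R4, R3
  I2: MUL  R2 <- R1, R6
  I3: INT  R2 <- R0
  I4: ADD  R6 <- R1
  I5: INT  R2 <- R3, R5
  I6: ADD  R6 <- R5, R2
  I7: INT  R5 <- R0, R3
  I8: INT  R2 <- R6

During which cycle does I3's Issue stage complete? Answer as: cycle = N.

[1] I1→INT
[2] I1 RO; I2→MUL
[3] I1 EX
[4] I1 WR R1
[5] I2 RO
[9] I2 EX
[10] I2 WR R2
[11] I3→INT
[12] I3 RO; I4→ADD
[13] I3 EX; I4 RO
[14] I3 WR R2
[15] I4 EX; I5→INT
[16] I4 WR R6; I5 RO
[17] I5 EX; I6→ADD
[18] I5 WR R2
[19] I6 RO; I7→INT
[20] I7 RO
[21] I6 EX; I7 EX
[22] I6 WR R6; I7 WR R5
[23] I8→INT
[24] I8 RO
[25] I8 EX
[26] I8 WR R2

cycle = 11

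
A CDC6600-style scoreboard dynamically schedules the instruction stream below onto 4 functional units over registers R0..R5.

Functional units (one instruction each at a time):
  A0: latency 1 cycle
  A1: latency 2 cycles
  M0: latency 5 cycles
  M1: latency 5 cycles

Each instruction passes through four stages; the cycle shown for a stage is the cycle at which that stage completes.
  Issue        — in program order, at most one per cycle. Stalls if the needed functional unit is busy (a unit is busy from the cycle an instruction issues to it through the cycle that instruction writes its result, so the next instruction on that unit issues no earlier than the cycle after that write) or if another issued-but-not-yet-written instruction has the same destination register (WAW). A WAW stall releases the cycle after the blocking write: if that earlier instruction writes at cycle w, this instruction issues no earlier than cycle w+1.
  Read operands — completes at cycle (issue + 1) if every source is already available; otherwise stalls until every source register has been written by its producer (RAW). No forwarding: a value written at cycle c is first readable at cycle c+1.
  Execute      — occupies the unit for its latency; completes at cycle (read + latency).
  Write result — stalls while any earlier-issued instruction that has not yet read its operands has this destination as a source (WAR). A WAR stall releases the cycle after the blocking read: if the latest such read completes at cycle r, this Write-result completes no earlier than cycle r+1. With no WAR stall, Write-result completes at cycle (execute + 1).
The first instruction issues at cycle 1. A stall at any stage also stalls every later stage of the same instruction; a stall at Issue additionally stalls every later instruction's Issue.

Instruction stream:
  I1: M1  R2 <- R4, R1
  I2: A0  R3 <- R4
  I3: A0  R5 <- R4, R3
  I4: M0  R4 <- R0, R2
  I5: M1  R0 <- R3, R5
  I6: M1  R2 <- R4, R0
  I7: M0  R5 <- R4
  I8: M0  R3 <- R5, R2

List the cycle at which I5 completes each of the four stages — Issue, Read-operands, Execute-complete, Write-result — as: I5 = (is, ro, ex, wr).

I5 = (9, 10, 15, 16)

  I1 | 1 | 2 | 7 | 8
  I2 | 2 | 3 | 4 | 5
  I3 | 6 | 7 | 8 | 9   struct: A0 busy until I2 writes@5
  I4 | 7 | 9 | 14 | 15   RAW R2: wait I1 write@8
  I5 | 9 | 10 | 15 | 16   struct: M1 busy until I1 writes@8
  I6 | 17 | 18 | 23 | 24   struct: M1 busy until I5 writes@16
  I7 | 18 | 19 | 24 | 25
  I8 | 26 | 27 | 32 | 33   struct: M0 busy until I7 writes@25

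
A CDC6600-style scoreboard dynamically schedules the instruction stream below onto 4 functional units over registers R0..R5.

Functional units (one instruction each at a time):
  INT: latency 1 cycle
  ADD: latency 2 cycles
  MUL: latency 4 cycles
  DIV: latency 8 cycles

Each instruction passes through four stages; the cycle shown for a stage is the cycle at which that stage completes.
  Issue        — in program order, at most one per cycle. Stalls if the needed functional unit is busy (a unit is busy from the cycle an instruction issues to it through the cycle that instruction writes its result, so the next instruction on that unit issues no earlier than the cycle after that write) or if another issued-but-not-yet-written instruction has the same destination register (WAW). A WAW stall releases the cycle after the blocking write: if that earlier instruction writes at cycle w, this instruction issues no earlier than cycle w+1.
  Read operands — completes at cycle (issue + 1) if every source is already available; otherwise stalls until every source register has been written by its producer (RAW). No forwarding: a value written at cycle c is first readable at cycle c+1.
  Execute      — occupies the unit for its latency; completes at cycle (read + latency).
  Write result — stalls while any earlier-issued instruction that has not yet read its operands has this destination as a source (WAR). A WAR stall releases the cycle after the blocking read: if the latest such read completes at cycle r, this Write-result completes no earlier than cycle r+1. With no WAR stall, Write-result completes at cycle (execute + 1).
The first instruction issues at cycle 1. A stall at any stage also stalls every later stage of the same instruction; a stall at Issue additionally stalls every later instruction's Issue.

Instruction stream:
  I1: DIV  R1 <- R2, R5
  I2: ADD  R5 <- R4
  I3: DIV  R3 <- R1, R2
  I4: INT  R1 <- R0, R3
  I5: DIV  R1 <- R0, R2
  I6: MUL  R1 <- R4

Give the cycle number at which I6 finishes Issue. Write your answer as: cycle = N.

cycle = 37

I1 -> (1, 2, 10, 11)
I2 -> (2, 3, 5, 6)
I3 -> (12, 13, 21, 22)  // struct: DIV busy until I1 writes@11
I4 -> (13, 23, 24, 25)  // RAW R3: wait I3 write@22
I5 -> (26, 27, 35, 36)  // WAW R1: wait I4 write@25
I6 -> (37, 38, 42, 43)  // WAW R1: wait I5 write@36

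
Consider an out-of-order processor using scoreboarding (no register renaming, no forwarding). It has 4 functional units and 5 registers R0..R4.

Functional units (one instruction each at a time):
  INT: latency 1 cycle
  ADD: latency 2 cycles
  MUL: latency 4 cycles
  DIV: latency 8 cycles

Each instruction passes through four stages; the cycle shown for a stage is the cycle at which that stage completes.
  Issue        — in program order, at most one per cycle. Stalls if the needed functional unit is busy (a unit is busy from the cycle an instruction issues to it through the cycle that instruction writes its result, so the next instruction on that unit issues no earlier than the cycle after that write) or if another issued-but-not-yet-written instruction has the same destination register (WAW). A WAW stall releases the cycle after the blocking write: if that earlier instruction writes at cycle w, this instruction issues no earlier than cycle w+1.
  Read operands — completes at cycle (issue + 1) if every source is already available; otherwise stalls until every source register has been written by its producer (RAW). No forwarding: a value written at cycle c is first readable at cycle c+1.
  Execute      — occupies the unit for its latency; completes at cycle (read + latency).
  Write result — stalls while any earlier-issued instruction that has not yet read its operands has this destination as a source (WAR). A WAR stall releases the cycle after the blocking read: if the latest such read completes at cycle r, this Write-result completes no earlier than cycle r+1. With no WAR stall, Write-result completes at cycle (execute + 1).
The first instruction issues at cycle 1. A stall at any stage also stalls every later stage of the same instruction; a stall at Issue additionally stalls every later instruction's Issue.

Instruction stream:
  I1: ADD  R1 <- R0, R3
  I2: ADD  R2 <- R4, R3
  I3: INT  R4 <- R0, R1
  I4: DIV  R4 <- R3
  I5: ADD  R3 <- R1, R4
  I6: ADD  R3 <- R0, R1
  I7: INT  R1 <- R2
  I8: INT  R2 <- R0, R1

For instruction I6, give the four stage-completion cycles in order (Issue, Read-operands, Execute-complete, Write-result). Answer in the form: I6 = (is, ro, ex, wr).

t=1  issue I1 (ADD)
t=2  I1 read-ops
t=4  I1 finished on ADD
t=5  I1→R1
t=6  issue I2 (ADD)
t=7  I2 read-ops, issue I3 (INT)
t=8  I3 read-ops
t=9  I2 finished on ADD, I3 finished on INT
t=10  I2→R2, I3→R4
t=11  issue I4 (DIV)
t=12  I4 read-ops, issue I5 (ADD)
t=20  I4 finished on DIV
t=21  I4→R4
t=22  I5 read-ops
t=24  I5 finished on ADD
t=25  I5→R3
t=26  issue I6 (ADD)
t=27  I6 read-ops, issue I7 (INT)
t=28  I7 read-ops
t=29  I6 finished on ADD, I7 finished on INT
t=30  I6→R3, I7→R1
t=31  issue I8 (INT)
t=32  I8 read-ops
t=33  I8 finished on INT
t=34  I8→R2

I6 = (26, 27, 29, 30)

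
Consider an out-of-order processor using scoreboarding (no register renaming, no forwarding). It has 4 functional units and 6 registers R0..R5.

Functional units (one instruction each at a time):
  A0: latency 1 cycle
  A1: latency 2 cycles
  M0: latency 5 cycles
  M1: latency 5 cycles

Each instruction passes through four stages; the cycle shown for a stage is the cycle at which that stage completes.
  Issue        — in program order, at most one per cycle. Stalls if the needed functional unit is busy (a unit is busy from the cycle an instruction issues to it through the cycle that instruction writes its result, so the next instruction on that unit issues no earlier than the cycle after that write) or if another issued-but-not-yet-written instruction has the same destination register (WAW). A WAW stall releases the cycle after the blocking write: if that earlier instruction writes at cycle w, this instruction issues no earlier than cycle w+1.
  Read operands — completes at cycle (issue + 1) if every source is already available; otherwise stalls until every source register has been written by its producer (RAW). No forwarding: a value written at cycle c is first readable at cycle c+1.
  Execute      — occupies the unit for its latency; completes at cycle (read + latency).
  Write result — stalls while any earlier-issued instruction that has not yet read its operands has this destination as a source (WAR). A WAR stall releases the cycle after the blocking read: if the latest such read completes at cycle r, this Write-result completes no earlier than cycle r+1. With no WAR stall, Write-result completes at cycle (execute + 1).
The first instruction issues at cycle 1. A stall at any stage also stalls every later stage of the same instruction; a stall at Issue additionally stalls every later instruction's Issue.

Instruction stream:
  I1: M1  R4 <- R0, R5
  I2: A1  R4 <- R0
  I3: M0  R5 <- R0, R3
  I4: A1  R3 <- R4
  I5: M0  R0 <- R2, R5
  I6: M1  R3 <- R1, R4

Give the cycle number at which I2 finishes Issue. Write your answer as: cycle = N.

I1: IS=1 RO=2 EX=7 WR=8
I2: IS=9 RO=10 EX=12 WR=13  [WAW R4: wait I1 write@8]
I3: IS=10 RO=11 EX=16 WR=17
I4: IS=14 RO=15 EX=17 WR=18  [struct: A1 busy until I2 writes@13]
I5: IS=18 RO=19 EX=24 WR=25  [struct: M0 busy until I3 writes@17]
I6: IS=19 RO=20 EX=25 WR=26

cycle = 9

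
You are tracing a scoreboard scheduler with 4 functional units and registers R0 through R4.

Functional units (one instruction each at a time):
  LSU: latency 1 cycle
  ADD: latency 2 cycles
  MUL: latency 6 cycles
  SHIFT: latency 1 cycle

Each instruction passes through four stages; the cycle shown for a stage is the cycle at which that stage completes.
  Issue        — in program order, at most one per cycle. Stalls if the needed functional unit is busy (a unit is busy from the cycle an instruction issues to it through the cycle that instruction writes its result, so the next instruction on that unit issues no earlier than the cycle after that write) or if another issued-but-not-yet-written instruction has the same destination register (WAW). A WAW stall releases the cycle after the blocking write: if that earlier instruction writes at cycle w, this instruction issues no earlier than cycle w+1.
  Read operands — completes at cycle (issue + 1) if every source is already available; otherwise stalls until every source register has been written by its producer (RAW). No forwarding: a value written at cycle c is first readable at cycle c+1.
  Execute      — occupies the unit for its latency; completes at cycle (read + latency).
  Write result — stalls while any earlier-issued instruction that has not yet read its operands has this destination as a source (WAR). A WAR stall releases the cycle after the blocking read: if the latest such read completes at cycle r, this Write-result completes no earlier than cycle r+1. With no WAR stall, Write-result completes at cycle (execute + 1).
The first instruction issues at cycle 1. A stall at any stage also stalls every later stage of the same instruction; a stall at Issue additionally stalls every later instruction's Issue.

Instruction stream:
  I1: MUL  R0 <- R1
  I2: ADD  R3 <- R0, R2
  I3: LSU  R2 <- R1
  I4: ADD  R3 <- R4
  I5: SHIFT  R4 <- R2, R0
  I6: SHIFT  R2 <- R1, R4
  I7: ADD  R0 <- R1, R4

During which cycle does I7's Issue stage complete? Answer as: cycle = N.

c1: I1→MUL
c2: I1 RO; I2→ADD
c3: I3→LSU
c4: I3 RO
c5: I3 EX
c8: I1 EX
c9: I1 WR R0
c10: I2 RO
c11: I3 WR R2
c12: I2 EX
c13: I2 WR R3
c14: I4→ADD
c15: I4 RO; I5→SHIFT
c16: I5 RO
c17: I4 EX; I5 EX
c18: I4 WR R3; I5 WR R4
c19: I6→SHIFT
c20: I6 RO; I7→ADD
c21: I6 EX; I7 RO
c22: I6 WR R2
c23: I7 EX
c24: I7 WR R0

cycle = 20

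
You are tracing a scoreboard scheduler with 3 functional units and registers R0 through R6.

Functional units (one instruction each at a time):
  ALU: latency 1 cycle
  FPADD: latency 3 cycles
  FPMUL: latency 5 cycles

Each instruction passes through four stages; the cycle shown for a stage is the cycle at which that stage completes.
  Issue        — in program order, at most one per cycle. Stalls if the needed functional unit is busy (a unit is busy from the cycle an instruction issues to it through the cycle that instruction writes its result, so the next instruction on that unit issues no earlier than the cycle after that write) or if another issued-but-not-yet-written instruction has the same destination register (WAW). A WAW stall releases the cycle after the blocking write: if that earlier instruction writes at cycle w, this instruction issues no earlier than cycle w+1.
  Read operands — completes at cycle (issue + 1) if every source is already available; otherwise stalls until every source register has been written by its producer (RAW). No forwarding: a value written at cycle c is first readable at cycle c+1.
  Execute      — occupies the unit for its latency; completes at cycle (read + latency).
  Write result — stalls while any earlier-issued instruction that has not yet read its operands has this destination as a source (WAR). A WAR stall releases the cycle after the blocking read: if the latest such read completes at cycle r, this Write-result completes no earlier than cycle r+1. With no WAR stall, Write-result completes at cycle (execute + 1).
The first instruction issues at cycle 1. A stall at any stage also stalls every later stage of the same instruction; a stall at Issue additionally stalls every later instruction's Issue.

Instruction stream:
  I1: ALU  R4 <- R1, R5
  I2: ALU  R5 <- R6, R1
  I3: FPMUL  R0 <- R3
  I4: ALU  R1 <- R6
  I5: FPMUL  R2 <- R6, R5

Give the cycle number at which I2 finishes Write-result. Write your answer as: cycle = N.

  I1 | 1 | 2 | 3 | 4
  I2 | 5 | 6 | 7 | 8   struct: ALU busy until I1 writes@4
  I3 | 6 | 7 | 12 | 13
  I4 | 9 | 10 | 11 | 12   struct: ALU busy until I2 writes@8
  I5 | 14 | 15 | 20 | 21   struct: FPMUL busy until I3 writes@13

cycle = 8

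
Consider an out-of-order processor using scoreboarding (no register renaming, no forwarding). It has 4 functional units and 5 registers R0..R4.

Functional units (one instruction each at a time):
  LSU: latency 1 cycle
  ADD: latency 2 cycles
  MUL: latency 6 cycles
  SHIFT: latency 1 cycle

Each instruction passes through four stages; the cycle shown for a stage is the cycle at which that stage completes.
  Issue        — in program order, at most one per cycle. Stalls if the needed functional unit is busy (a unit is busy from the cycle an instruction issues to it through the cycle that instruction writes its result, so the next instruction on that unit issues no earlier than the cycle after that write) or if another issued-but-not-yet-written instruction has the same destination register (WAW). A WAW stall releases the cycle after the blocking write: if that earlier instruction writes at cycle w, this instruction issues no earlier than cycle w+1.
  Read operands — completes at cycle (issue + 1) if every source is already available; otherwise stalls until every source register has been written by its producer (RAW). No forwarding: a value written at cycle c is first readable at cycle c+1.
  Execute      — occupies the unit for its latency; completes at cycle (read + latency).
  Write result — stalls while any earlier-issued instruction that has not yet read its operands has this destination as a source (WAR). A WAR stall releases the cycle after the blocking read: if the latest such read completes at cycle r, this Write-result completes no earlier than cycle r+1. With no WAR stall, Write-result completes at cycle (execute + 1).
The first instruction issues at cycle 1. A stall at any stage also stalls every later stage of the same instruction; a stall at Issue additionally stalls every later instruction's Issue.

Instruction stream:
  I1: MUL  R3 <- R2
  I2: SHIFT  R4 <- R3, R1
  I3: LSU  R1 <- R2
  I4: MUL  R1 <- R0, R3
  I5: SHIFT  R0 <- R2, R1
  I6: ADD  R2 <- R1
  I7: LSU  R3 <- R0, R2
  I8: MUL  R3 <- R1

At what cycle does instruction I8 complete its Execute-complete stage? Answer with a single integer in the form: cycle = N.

[I1] 1/2/8/9
[I2] 2/10/11/12  (RAW R3: wait I1 write@9)
[I3] 3/4/5/11  (WAR R1: wait I2 read@10)
[I4] 12/13/19/20  (WAW R1: wait I3 write@11)
[I5] 13/21/22/23  (RAW R1: wait I4 write@20)
[I6] 14/21/23/24  (RAW R1: wait I4 write@20)
[I7] 15/25/26/27  (RAW R2: wait I6 write@24)
[I8] 28/29/35/36  (WAW R3: wait I7 write@27)

cycle = 35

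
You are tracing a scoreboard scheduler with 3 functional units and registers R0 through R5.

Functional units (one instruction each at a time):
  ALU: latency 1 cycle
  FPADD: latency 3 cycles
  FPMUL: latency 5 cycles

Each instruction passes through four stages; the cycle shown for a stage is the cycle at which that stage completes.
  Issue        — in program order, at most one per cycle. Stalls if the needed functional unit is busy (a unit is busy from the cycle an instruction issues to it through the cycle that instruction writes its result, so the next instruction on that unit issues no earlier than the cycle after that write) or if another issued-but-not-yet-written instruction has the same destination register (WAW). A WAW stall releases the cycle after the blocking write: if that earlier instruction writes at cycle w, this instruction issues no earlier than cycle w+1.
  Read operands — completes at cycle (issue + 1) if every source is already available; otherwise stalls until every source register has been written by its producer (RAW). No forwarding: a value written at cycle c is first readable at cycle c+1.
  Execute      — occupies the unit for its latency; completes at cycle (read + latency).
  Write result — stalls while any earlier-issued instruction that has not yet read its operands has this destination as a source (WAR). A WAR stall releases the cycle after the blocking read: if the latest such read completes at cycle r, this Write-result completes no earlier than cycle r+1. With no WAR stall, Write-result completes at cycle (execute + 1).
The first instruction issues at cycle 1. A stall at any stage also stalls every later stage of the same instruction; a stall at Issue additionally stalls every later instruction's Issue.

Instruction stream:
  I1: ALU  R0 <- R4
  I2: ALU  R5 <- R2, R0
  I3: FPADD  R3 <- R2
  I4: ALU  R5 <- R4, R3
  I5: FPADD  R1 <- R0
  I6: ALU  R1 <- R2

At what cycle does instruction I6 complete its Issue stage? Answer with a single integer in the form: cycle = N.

[1] I1→ALU
[2] I1 RO
[3] I1 EX
[4] I1 WR R0
[5] I2→ALU
[6] I2 RO | I3→FPADD
[7] I2 EX | I3 RO
[8] I2 WR R5
[9] I4→ALU
[10] I3 EX
[11] I3 WR R3
[12] I4 RO | I5→FPADD
[13] I4 EX | I5 RO
[14] I4 WR R5
[16] I5 EX
[17] I5 WR R1
[18] I6→ALU
[19] I6 RO
[20] I6 EX
[21] I6 WR R1

cycle = 18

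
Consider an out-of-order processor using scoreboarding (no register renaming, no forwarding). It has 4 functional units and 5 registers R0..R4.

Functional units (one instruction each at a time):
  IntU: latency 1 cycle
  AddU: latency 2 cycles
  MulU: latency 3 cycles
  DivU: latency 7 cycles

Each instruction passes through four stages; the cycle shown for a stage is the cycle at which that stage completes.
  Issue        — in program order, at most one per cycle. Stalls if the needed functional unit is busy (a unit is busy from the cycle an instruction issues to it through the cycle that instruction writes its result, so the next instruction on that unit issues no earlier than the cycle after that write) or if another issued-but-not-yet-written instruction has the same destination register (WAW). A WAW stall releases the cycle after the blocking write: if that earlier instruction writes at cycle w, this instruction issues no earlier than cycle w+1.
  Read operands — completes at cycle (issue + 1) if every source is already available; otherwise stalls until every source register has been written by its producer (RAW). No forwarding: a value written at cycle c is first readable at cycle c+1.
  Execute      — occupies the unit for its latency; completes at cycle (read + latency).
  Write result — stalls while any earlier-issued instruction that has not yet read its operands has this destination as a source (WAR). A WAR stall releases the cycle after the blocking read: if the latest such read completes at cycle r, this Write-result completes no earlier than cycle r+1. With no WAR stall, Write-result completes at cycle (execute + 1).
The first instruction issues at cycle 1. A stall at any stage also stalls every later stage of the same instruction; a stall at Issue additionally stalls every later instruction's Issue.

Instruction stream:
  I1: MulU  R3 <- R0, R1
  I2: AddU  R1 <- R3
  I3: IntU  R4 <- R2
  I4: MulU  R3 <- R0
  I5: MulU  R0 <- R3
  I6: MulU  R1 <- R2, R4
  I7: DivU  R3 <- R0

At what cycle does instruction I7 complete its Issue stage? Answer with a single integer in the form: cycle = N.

c1: I1 issues→MulU
c2: I1 reads; I2 issues→AddU
c3: I3 issues→IntU
c4: I3 reads
c5: I1 exec-done; I3 exec-done
c6: I1 writes R3; I3 writes R4
c7: I2 reads; I4 issues→MulU
c8: I4 reads
c9: I2 exec-done
c10: I2 writes R1
c11: I4 exec-done
c12: I4 writes R3
c13: I5 issues→MulU
c14: I5 reads
c17: I5 exec-done
c18: I5 writes R0
c19: I6 issues→MulU
c20: I6 reads; I7 issues→DivU
c21: I7 reads
c23: I6 exec-done
c24: I6 writes R1
c28: I7 exec-done
c29: I7 writes R3

cycle = 20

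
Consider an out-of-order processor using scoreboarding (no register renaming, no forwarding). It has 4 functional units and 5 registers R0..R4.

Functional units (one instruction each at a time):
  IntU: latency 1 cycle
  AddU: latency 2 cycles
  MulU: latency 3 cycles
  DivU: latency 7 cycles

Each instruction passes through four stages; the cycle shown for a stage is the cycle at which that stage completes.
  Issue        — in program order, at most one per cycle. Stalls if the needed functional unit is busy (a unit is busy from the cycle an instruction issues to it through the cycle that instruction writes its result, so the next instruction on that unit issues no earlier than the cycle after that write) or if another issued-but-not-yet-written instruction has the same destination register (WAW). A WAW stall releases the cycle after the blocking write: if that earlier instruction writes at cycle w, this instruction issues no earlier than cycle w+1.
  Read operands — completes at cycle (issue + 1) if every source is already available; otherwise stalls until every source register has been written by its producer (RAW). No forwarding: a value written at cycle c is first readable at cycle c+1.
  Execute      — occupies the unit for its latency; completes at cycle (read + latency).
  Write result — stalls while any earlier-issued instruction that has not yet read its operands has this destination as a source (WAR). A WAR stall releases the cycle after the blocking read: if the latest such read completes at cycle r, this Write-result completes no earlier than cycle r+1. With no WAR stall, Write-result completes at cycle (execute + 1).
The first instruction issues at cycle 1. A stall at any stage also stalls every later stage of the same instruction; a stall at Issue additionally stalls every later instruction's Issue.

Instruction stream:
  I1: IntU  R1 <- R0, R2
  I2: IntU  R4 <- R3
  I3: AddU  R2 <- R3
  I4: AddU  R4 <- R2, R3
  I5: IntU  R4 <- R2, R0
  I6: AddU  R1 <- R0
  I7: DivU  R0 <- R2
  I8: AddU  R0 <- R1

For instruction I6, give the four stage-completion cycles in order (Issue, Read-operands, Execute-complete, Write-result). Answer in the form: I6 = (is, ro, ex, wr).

I1 -> (1, 2, 3, 4)
I2 -> (5, 6, 7, 8)  // struct: IntU busy until I1 writes@4
I3 -> (6, 7, 9, 10)
I4 -> (11, 12, 14, 15)  // struct: AddU busy until I3 writes@10
I5 -> (16, 17, 18, 19)  // WAW R4: wait I4 write@15
I6 -> (17, 18, 20, 21)
I7 -> (18, 19, 26, 27)
I8 -> (28, 29, 31, 32)  // WAW R0: wait I7 write@27

I6 = (17, 18, 20, 21)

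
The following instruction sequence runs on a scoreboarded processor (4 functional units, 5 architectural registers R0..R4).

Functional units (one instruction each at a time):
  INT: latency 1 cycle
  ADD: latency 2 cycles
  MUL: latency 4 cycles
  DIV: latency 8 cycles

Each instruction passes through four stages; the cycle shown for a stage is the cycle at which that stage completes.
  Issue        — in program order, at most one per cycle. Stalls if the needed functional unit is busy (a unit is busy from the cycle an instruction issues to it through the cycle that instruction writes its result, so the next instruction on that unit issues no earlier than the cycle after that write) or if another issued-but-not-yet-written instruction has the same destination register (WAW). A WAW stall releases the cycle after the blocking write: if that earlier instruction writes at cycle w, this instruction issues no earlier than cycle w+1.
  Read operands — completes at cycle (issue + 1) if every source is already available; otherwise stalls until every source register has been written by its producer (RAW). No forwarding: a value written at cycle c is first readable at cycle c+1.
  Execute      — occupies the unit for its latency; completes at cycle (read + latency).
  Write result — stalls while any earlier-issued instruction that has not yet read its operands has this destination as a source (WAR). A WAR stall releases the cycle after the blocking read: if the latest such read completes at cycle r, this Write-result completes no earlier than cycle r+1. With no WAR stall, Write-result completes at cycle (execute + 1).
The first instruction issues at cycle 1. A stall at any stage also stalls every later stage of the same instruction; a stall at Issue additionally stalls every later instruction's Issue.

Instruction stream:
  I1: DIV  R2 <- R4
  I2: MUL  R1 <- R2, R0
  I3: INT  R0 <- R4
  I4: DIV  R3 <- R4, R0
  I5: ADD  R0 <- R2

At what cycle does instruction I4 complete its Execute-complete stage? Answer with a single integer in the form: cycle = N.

cycle = 22

I1  is:1  ro:2  ex:10  wr:11
I2  is:2  ro:12  ex:16  wr:17  — RAW R2: wait I1 write@11
I3  is:3  ro:4  ex:5  wr:13  — WAR R0: wait I2 read@12
I4  is:12  ro:14  ex:22  wr:23  — struct: DIV busy until I1 writes@11, RAW R0: wait I3 write@13
I5  is:14  ro:15  ex:17  wr:18  — WAW R0: wait I3 write@13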